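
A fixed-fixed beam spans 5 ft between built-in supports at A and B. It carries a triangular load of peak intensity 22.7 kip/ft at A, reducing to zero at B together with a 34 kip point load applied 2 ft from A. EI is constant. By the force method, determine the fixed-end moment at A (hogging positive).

M_A = 52.85 kip·ft

Release both end moments; the primary structure is a simply-supported span AB with redundants M_A and M_B.
End rotations of the released simple span under the applied load (×1/EI):
  at A: triangular load, peak 22.7: w₀L³/(45EI) = 63.06/EI
  at B: triangular load, peak 22.7: 7w₀L³/(360EI) = 55.17/EI
  at A: point load 34 at a = 2: Pab(L + b)/(6LEI) = 54.4/EI
  at B: point load 34 at a = 2: Pab(L + a)/(6LEI) = 47.6/EI
  θ_A0 = 117.5/EI,  θ_B0 = 102.8/EI
Flexibility coefficients: a unit moment at one end gives L/(3EI) there and L/(6EI) at the far end, so f₁₁ = f₂₂ = 1.667/EI and f₁₂ = f₂₁ = 0.8333/EI.
Compatibility — zero rotation at each built-in end:
  1.667 M_A + 0.8333 M_B = 117.5
  0.8333 M_A + 1.667 M_B = 102.8
Solving the pair gives M_A = 52.85 kip·ft and M_B = 35.24 kip·ft (hogging).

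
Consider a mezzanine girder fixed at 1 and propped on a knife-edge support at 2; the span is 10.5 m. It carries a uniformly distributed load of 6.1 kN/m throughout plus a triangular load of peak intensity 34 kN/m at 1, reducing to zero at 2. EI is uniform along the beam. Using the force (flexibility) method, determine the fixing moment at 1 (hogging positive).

Take the reaction at 2 as the redundant and release it; the primary structure is a cantilever fixed at 1.
Free-end deflection of the primary structure under the applied loading (downward +):
  UDL 6.1: wL⁴/(8EI) = 9268/EI
  triangular load, peak 34 at the fixed end: w₀L⁴/(30EI) = 13776/EI
  δ_0 = 23044/EI
Tip deflection under a unit load at 2: L³/(3EI) = 385.9/EI.
The prop prevents deflection at 2: R_2 = δ_0/δ_{22} = 23044/385.9 = 59.72 kN.
Moment equilibrium about 1: M_1 = Σ(load moments about 1) − R_2·L = 961 − 59.72×10.5 = 334 kN·m.

M_1 = 334 kN·m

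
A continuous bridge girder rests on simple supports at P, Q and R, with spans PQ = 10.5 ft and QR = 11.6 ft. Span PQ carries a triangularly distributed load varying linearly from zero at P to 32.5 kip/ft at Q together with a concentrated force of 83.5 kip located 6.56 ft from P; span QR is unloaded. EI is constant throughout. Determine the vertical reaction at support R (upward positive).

R_R = -16.62 kip

Take M_Q as the redundant. Released structure: two simple spans PQ and QR with a hinge at Q.
End slopes at the hinge Q, treating each span as simply supported:
  span PQ: triangular load, peak 32.5: w₀L³/(45EI) = 836.1/EI
  span PQ: point load 83.5 at a = 6.56: Pab(L + a)/(6LEI) = 584.4/EI
  relative rotation θ_0 = (1420 + 0)/EI = 1420/EI
A unit hogging moment at Q produces rotation L₁/(3EI) + L₂/(3EI) = 7.367/EI.
Slope continuity at Q: θ_0 = M_Q·7.367/EI, so M_Q = 1420/7.367 = 192.8 kip·ft (hogging).
Span QR, ΣM about R: R_Q^{QR}·11.6 = 0 + 192.8, so R_Q^{QR} = 16.62 kip and R_R = 0 − 16.62 = -16.62 kip.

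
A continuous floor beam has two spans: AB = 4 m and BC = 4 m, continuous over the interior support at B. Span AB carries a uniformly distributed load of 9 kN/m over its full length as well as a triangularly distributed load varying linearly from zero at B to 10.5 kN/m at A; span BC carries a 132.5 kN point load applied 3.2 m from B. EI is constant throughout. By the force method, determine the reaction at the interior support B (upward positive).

R_B = 71.17 kN

Take M_B as the redundant. Released structure: two simple spans AB and BC with a hinge at B.
End slopes at the hinge B, treating each span as simply supported:
  span AB: UDL 9: wL³/(24EI) = 24/EI
  span AB: triangular load, peak 10.5: 7w₀L³/(360EI) = 13.07/EI
  span BC: point load 132.5 at a = 3.2: Pab(L + b)/(6LEI) = 67.84/EI
  relative rotation θ_0 = (37.07 + 67.84)/EI = 104.9/EI
A unit hogging moment at B produces rotation L₁/(3EI) + L₂/(3EI) = 2.667/EI.
Slope continuity at B: θ_0 = M_B·2.667/EI, so M_B = 104.9/2.667 = 39.34 kN·m (hogging).
Span AB, ΣM about A with M_B applied at B: R_B^{AB}·4 = 100 + 39.34, so R_B^{AB} = 34.84 kN and R_A = 57 − 34.84 = 22.16 kN.
Span BC, ΣM about C: R_B^{BC}·4 = 106 + 39.34, so R_B^{BC} = 36.34 kN and R_C = 132.5 − 36.34 = 96.17 kN.
R_B = 34.84 + 36.34 = 71.17 kN.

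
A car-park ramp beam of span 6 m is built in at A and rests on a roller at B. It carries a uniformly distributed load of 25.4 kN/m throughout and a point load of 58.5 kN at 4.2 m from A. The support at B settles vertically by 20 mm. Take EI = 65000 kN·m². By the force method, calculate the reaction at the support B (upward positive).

R_B = 72.06 kN

Release the roller at B. Primary structure: cantilever fixed at A.
Deflection at B on the released cantilever, summing each load's contribution:
  UDL 25.4: wL⁴/(8EI) = 4115/EI
  point load 58.5 at a = 4.2: Pa²(3L − a)/(6EI) = 2373/EI
  δ_0 = 6488/EI
Tip deflection under a unit load at B: L³/(3EI) = 72/EI.
With EI = 65000 kN·m²: δ_0 = 0.099819 m and δ_{BB} = 0.001108 m/kN.
Compatibility — the beam at B must follow the support down by 0.02 m: δ_0 − R_B·δ_{BB} = 0.02, so R_B = (0.099819 − 0.02)/0.001108 = 72.06 kN.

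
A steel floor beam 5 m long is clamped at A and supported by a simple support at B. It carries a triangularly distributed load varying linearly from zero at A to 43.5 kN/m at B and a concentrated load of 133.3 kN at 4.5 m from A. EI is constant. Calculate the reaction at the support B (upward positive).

R_B = 173.2 kN

Release the roller at B. Primary structure: cantilever fixed at A.
Free-end deflection of the primary structure under the applied loading (downward +):
  triangular load, peak 43.5 at the free end: 11w₀L⁴/(120EI) = 2492/EI
  point load 133.3 at a = 4.5: Pa²(3L − a)/(6EI) = 4724/EI
  δ_0 = 7216/EI
Flexibility coefficient — unit upward force at B: δ_{BB} = L³/(3EI) = 41.67/EI.
The prop prevents deflection at B: R_B = δ_0/δ_{BB} = 7216/41.67 = 173.2 kN.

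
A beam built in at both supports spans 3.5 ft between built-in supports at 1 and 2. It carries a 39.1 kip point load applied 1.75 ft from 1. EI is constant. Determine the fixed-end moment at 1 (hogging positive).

Take the two fixed-end moments M_1, M_2 as redundants; the released structure is the simple span 12.
End rotations of the released simple span under the applied load (×1/EI):
  at 1: point load 39.1 at a = 1.75: Pab(L + b)/(6LEI) = 29.94/EI
  at 2: point load 39.1 at a = 1.75: Pab(L + a)/(6LEI) = 29.94/EI
  θ_10 = 29.94/EI,  θ_20 = 29.94/EI
Flexibility coefficients: a unit moment at one end gives L/(3EI) there and L/(6EI) at the far end, so f₁₁ = f₂₂ = 1.167/EI and f₁₂ = f₂₁ = 0.5833/EI.
Compatibility — zero rotation at each built-in end:
  1.167 M_1 + 0.5833 M_2 = 29.94
  0.5833 M_1 + 1.167 M_2 = 29.94
Solving the pair gives M_1 = 17.11 kip·ft and M_2 = 17.11 kip·ft (hogging).

M_1 = 17.11 kip·ft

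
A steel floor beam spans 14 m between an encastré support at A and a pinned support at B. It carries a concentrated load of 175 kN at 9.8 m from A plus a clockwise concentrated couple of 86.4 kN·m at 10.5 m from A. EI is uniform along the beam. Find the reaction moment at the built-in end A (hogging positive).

Remove the prop at B; the released (primary) structure is a cantilever built in at A.
Downward deflection at the released point B due to the loads:
  point load 175 at a = 9.8: Pa²(3L − a)/(6EI) = 90198/EI
  clockwise couple 86.4 at a = 10.5: M₀a(2L − a)/(2EI) = 7938/EI
  δ_0 = 98136/EI
Flexibility coefficient — unit upward force at B: δ_{BB} = L³/(3EI) = 914.7/EI.
The prop prevents deflection at B: R_B = δ_0/δ_{BB} = 98136/914.7 = 107.3 kN.
Moment equilibrium about A: M_A = Σ(load moments about A) − R_B·L = 1801 − 107.3×14 = 299.3 kN·m.

M_A = 299.3 kN·m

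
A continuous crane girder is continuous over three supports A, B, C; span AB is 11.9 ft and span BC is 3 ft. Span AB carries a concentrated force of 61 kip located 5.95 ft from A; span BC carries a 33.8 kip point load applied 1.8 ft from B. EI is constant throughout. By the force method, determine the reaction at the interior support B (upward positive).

Take M_B as the redundant. Released structure: two simple spans AB and BC with a hinge at B.
Rotations at B on the released spans (each span's end-slope, ×1/EI):
  span AB: point load 61 at a = 5.95: Pab(L + a)/(6LEI) = 539.9/EI
  span BC: point load 33.8 at a = 1.8: Pab(L + b)/(6LEI) = 17.04/EI
  relative rotation θ_0 = (539.9 + 17.04)/EI = 556.9/EI
A unit hogging moment at B produces rotation L₁/(3EI) + L₂/(3EI) = 4.967/EI.
Slope continuity at B: θ_0 = M_B·4.967/EI, so M_B = 556.9/4.967 = 112.1 kip·ft (hogging).
Span AB, ΣM about A with M_B applied at B: R_B^{AB}·11.9 = 362.9 + 112.1, so R_B^{AB} = 39.92 kip and R_A = 61 − 39.92 = 21.08 kip.
Span BC, ΣM about C: R_B^{BC}·3 = 40.56 + 112.1, so R_B^{BC} = 50.9 kip and R_C = 33.8 − 50.9 = -17.1 kip.
R_B = 39.92 + 50.9 = 90.82 kip.

R_B = 90.82 kip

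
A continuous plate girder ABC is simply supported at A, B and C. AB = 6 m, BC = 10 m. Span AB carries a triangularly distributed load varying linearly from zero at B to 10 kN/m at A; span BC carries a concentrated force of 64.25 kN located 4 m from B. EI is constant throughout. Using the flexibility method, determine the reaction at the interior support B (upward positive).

R_B = 71.21 kN

Take M_B as the redundant. Released structure: two simple spans AB and BC with a hinge at B.
Rotations at B on the released spans (each span's end-slope, ×1/EI):
  span AB: triangular load, peak 10: 7w₀L³/(360EI) = 42/EI
  span BC: point load 64.25 at a = 4: Pab(L + b)/(6LEI) = 411.2/EI
  relative rotation θ_0 = (42 + 411.2)/EI = 453.2/EI
A unit hogging moment at B produces rotation L₁/(3EI) + L₂/(3EI) = 5.333/EI.
Slope continuity at B: θ_0 = M_B·5.333/EI, so M_B = 453.2/5.333 = 84.97 kN·m (hogging).
Span AB, ΣM about A with M_B applied at B: R_B^{AB}·6 = 60 + 84.97, so R_B^{AB} = 24.16 kN and R_A = 30 − 24.16 = 5.838 kN.
Span BC, ΣM about C: R_B^{BC}·10 = 385.5 + 84.97, so R_B^{BC} = 47.05 kN and R_C = 64.25 − 47.05 = 17.2 kN.
R_B = 24.16 + 47.05 = 71.21 kN.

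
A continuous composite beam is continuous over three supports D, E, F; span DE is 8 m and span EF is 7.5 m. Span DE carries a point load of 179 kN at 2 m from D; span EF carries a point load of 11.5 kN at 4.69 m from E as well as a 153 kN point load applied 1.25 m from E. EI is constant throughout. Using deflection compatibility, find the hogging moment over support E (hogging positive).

M_E = 164 kN·m

Release continuity at E by inserting a hinge; the redundant is the internal moment M_E. The primary structure is two simply-supported spans DE and EF.
Discontinuity in slope at E on the released structure — sum the simple-span end rotations:
  span DE: point load 179 at a = 2: Pab(L + a)/(6LEI) = 447.5/EI
  span EF: point load 11.5 at a = 4.69: Pab(L + b)/(6LEI) = 34.72/EI
  span EF: point load 153 at a = 1.25: Pab(L + b)/(6LEI) = 365.2/EI
  relative rotation θ_0 = (447.5 + 400)/EI = 847.5/EI
A unit hogging moment at E produces rotation L₁/(3EI) + L₂/(3EI) = 5.167/EI.
Slope continuity at E: θ_0 = M_E·5.167/EI, so M_E = 847.5/5.167 = 164 kN·m (hogging).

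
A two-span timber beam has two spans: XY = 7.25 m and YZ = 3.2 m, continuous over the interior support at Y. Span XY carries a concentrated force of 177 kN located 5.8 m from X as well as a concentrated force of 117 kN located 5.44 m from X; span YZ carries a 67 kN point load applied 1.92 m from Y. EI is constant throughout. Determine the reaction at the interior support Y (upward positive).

Release continuity at Y by inserting a hinge; the redundant is the internal moment M_Y. The primary structure is two simply-supported spans XY and YZ.
End slopes at the hinge Y, treating each span as simply supported:
  span XY: point load 177 at a = 5.8: Pab(L + a)/(6LEI) = 446.6/EI
  span XY: point load 117 at a = 5.44: Pab(L + a)/(6LEI) = 336.1/EI
  span YZ: point load 67 at a = 1.92: Pab(L + b)/(6LEI) = 38.42/EI
  relative rotation θ_0 = (782.6 + 38.42)/EI = 821.1/EI
A unit hogging moment at Y produces rotation L₁/(3EI) + L₂/(3EI) = 3.483/EI.
Slope continuity at Y: θ_0 = M_Y·3.483/EI, so M_Y = 821.1/3.483 = 235.7 kN·m (hogging).
Span XY, ΣM about X with M_Y applied at Y: R_Y^{XY}·7.25 = 1663 + 235.7, so R_Y^{XY} = 261.9 kN and R_X = 294 − 261.9 = 32.1 kN.
Span YZ, ΣM about Z: R_Y^{YZ}·3.2 = 85.76 + 235.7, so R_Y^{YZ} = 100.5 kN and R_Z = 67 − 100.5 = -33.46 kN.
R_Y = 261.9 + 100.5 = 362.4 kN.

R_Y = 362.4 kN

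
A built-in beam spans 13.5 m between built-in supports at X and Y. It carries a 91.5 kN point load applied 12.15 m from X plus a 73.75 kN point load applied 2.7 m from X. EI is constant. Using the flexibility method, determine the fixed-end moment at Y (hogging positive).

M_Y = 131.9 kN·m

Release both end moments; the primary structure is a simply-supported span XY with redundants M_X and M_Y.
End rotations of the released simple span under the applied load (×1/EI):
  at X: point load 91.5 at a = 12.15: Pab(L + b)/(6LEI) = 275.2/EI
  at Y: point load 91.5 at a = 12.15: Pab(L + a)/(6LEI) = 475.3/EI
  at X: point load 73.75 at a = 2.7: Pab(L + b)/(6LEI) = 645.2/EI
  at Y: point load 73.75 at a = 2.7: Pab(L + a)/(6LEI) = 430.1/EI
  θ_X0 = 920.3/EI,  θ_Y0 = 905.4/EI
Flexibility coefficients: a unit moment at one end gives L/(3EI) there and L/(6EI) at the far end, so f₁₁ = f₂₂ = 4.5/EI and f₁₂ = f₂₁ = 2.25/EI.
Compatibility — zero rotation at each built-in end:
  4.5 M_X + 2.25 M_Y = 920.3
  2.25 M_X + 4.5 M_Y = 905.4
Solving the pair gives M_X = 138.6 kN·m and M_Y = 131.9 kN·m (hogging).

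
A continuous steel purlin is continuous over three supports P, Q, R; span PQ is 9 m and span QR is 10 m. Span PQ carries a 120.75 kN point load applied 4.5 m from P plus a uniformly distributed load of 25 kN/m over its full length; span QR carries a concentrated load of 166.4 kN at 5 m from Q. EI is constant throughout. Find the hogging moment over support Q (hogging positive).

Take M_Q as the redundant. Released structure: two simple spans PQ and QR with a hinge at Q.
End slopes at the hinge Q, treating each span as simply supported:
  span PQ: point load 120.75 at a = 4.5: Pab(L + a)/(6LEI) = 611.3/EI
  span PQ: UDL 25: wL³/(24EI) = 759.4/EI
  span QR: point load 166.4 at a = 5: Pab(L + b)/(6LEI) = 1040/EI
  relative rotation θ_0 = (1371 + 1040)/EI = 2411/EI
A unit hogging moment at Q produces rotation L₁/(3EI) + L₂/(3EI) = 6.333/EI.
Compatibility: M_Q·(L₁+L₂)/(3EI) = θ_0, giving M_Q = 380.6 kN·m (hogging).

M_Q = 380.6 kN·m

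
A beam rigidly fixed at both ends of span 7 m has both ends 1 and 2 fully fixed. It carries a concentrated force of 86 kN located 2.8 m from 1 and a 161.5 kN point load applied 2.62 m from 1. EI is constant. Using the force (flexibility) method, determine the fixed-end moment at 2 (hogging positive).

Take the two fixed-end moments M_1, M_2 as redundants; the released structure is the simple span 12.
On the primary (simply-supported) span, the end slopes from the loading are:
  at 1: point load 86 at a = 2.8: Pab(L + b)/(6LEI) = 269.7/EI
  at 2: point load 86 at a = 2.8: Pab(L + a)/(6LEI) = 236/EI
  at 1: point load 161.5 at a = 2.62: Pab(L + b)/(6LEI) = 502.2/EI
  at 2: point load 161.5 at a = 2.62: Pab(L + a)/(6LEI) = 424.5/EI
  θ_10 = 771.9/EI,  θ_20 = 660.5/EI
Flexibility coefficients: a unit moment at one end gives L/(3EI) there and L/(6EI) at the far end, so f₁₁ = f₂₂ = 2.333/EI and f₁₂ = f₂₁ = 1.167/EI.
Compatibility — zero rotation at each built-in end:
  2.333 M_1 + 1.167 M_2 = 771.9
  1.167 M_1 + 2.333 M_2 = 660.5
Solving the pair gives M_1 = 252.4 kN·m and M_2 = 156.9 kN·m (hogging).

M_2 = 156.9 kN·m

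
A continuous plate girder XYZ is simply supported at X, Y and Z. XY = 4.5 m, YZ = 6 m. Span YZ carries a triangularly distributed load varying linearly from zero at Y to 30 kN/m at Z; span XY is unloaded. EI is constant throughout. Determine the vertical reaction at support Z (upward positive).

R_Z = 54 kN

Take M_Y as the redundant. Released structure: two simple spans XY and YZ with a hinge at Y.
Rotations at Y on the released spans (each span's end-slope, ×1/EI):
  span YZ: triangular load, peak 30: 7w₀L³/(360EI) = 126/EI
  relative rotation θ_0 = (0 + 126)/EI = 126/EI
A unit hogging moment at Y produces rotation L₁/(3EI) + L₂/(3EI) = 3.5/EI.
Slope continuity at Y: θ_0 = M_Y·3.5/EI, so M_Y = 126/3.5 = 36 kN·m (hogging).
Span YZ, ΣM about Z: R_Y^{YZ}·6 = 180 + 36, so R_Y^{YZ} = 36 kN and R_Z = 90 − 36 = 54 kN.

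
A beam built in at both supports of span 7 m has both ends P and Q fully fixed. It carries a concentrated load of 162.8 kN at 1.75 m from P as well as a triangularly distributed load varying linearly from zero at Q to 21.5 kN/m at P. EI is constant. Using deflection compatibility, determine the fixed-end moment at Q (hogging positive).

M_Q = 88.54 kN·m

Take the two fixed-end moments M_P, M_Q as redundants; the released structure is the simple span PQ.
Simple-span end rotations at P and Q under the given loads:
  at P: point load 162.8 at a = 1.75: Pab(L + b)/(6LEI) = 436.3/EI
  at Q: point load 162.8 at a = 1.75: Pab(L + a)/(6LEI) = 311.6/EI
  at P: triangular load, peak 21.5: w₀L³/(45EI) = 163.9/EI
  at Q: triangular load, peak 21.5: 7w₀L³/(360EI) = 143.4/EI
  θ_P0 = 600.1/EI,  θ_Q0 = 455/EI
Flexibility coefficients: a unit moment at one end gives L/(3EI) there and L/(6EI) at the far end, so f₁₁ = f₂₂ = 2.333/EI and f₁₂ = f₂₁ = 1.167/EI.
Compatibility — zero rotation at each built-in end:
  2.333 M_P + 1.167 M_Q = 600.1
  1.167 M_P + 2.333 M_Q = 455
Solving the pair gives M_P = 212.9 kN·m and M_Q = 88.54 kN·m (hogging).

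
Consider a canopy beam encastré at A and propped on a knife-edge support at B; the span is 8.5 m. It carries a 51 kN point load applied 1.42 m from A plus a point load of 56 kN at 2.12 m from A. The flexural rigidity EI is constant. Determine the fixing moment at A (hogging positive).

Choose R_B as the redundant. The primary structure is the cantilever fixed at A.
Deflection at B on the released cantilever, summing each load's contribution:
  point load 51 at a = 1.42: Pa²(3L − a)/(6EI) = 412.7/EI
  point load 56 at a = 2.12: Pa²(3L − a)/(6EI) = 980.7/EI
  δ_0 = 1393/EI
Tip deflection under a unit load at B: L³/(3EI) = 204.7/EI.
The prop prevents deflection at B: R_B = δ_0/δ_{BB} = 1393/204.7 = 6.807 kN.
Moment equilibrium about A: M_A = Σ(load moments about A) − R_B·L = 191.1 − 6.807×8.5 = 133.3 kN·m.

M_A = 133.3 kN·m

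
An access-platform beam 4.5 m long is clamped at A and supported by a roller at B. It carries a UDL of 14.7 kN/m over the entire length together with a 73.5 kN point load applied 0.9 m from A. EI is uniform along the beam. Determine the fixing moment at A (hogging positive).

Choose R_B as the redundant. The primary structure is the cantilever fixed at A.
Deflection at B on the released cantilever, summing each load's contribution:
  UDL 14.7: wL⁴/(8EI) = 753.5/EI
  point load 73.5 at a = 0.9: Pa²(3L − a)/(6EI) = 125/EI
  δ_0 = 878.5/EI
Tip deflection under a unit load at B: L³/(3EI) = 30.38/EI.
Compatibility at B: δ_0 − R_B·δ_{BB} = 0, so R_B = 878.5/30.38 = 28.92 kN.
Moment equilibrium about A: M_A = Σ(load moments about A) − R_B·L = 215 − 28.92×4.5 = 84.84 kN·m.

M_A = 84.84 kN·m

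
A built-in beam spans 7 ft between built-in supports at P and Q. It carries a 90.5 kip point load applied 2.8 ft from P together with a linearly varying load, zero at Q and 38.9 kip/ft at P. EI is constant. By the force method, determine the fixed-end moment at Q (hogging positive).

M_Q = 124.4 kip·ft

Take the two fixed-end moments M_P, M_Q as redundants; the released structure is the simple span PQ.
Simple-span end rotations at P and Q under the given loads:
  at P: point load 90.5 at a = 2.8: Pab(L + b)/(6LEI) = 283.8/EI
  at Q: point load 90.5 at a = 2.8: Pab(L + a)/(6LEI) = 248.3/EI
  at P: triangular load, peak 38.9: w₀L³/(45EI) = 296.5/EI
  at Q: triangular load, peak 38.9: 7w₀L³/(360EI) = 259.4/EI
  θ_P0 = 580.3/EI,  θ_Q0 = 507.8/EI
Flexibility coefficients: a unit moment at one end gives L/(3EI) there and L/(6EI) at the far end, so f₁₁ = f₂₂ = 2.333/EI and f₁₂ = f₂₁ = 1.167/EI.
Compatibility — zero rotation at each built-in end:
  2.333 M_P + 1.167 M_Q = 580.3
  1.167 M_P + 2.333 M_Q = 507.8
Solving the pair gives M_P = 186.5 kip·ft and M_Q = 124.4 kip·ft (hogging).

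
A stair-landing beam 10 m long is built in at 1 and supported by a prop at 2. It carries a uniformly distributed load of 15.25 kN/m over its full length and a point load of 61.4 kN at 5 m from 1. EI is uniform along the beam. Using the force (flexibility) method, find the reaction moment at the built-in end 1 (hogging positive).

Take the reaction at 2 as the redundant and release it; the primary structure is a cantilever fixed at 1.
Downward deflection at the released point 2 due to the loads:
  UDL 15.25: wL⁴/(8EI) = 19062/EI
  point load 61.4 at a = 5: Pa²(3L − a)/(6EI) = 6396/EI
  δ_0 = 25458/EI
Tip deflection under a unit load at 2: L³/(3EI) = 333.3/EI.
Compatibility at 2: δ_0 − R_2·δ_{22} = 0, so R_2 = 25458/333.3 = 76.38 kN.
Moment equilibrium about 1: M_1 = Σ(load moments about 1) − R_2·L = 1070 − 76.38×10 = 305.8 kN·m.

M_1 = 305.8 kN·m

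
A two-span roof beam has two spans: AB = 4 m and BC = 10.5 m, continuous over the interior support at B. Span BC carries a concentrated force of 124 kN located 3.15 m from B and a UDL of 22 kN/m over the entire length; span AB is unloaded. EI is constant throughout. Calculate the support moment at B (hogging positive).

M_B = 387.8 kN·m

Release continuity at B by inserting a hinge; the redundant is the internal moment M_B. The primary structure is two simply-supported spans AB and BC.
End slopes at the hinge B, treating each span as simply supported:
  span BC: point load 124 at a = 3.15: Pab(L + b)/(6LEI) = 813.4/EI
  span BC: UDL 22: wL³/(24EI) = 1061/EI
  relative rotation θ_0 = (0 + 1875)/EI = 1875/EI
A unit hogging moment at B produces rotation L₁/(3EI) + L₂/(3EI) = 4.833/EI.
Compatibility: M_B·(L₁+L₂)/(3EI) = θ_0, giving M_B = 387.8 kN·m (hogging).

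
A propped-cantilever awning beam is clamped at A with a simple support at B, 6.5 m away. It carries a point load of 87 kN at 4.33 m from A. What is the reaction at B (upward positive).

R_B = 45.05 kN

Remove the prop at B; the released (primary) structure is a cantilever built in at A.
Primary-structure tip deflection at B by superposition:
  point load 87 at a = 4.33: Pa²(3L − a)/(6EI) = 4124/EI
Flexibility coefficient — unit upward force at B: δ_{BB} = L³/(3EI) = 91.54/EI.
The prop prevents deflection at B: R_B = δ_0/δ_{BB} = 4124/91.54 = 45.05 kN.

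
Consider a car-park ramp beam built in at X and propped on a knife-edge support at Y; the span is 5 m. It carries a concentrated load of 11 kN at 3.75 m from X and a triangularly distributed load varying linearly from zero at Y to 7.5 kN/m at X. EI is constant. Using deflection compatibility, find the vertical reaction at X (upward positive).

Choose R_Y as the redundant. The primary structure is the cantilever fixed at X.
Primary-structure tip deflection at Y by superposition:
  point load 11 at a = 3.75: Pa²(3L − a)/(6EI) = 290/EI
  triangular load, peak 7.5 at the fixed end: w₀L⁴/(30EI) = 156.2/EI
  δ_0 = 446.3/EI
Tip deflection under a unit load at Y: L³/(3EI) = 41.67/EI.
Compatibility at Y: δ_0 − R_Y·δ_{YY} = 0, so R_Y = 446.3/41.67 = 10.71 kN.
Vertical equilibrium: R_X = ΣP − R_Y = 29.75 − 10.71 = 19.04 kN.

R_X = 19.04 kN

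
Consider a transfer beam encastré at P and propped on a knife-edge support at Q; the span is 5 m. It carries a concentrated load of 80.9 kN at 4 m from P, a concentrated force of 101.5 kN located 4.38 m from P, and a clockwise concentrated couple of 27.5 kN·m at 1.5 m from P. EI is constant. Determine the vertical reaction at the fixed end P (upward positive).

Release the roller at Q. Primary structure: cantilever fixed at P.
Free-end deflection of the primary structure under the applied loading (downward +):
  point load 80.9 at a = 4: Pa²(3L − a)/(6EI) = 2373/EI
  point load 101.5 at a = 4.38: Pa²(3L − a)/(6EI) = 3447/EI
  clockwise couple 27.5 at a = 1.5: M₀a(2L − a)/(2EI) = 175.3/EI
  δ_0 = 5995/EI
Flexibility coefficient — unit upward force at Q: δ_{QQ} = L³/(3EI) = 41.67/EI.
The prop prevents deflection at Q: R_Q = δ_0/δ_{QQ} = 5995/41.67 = 143.9 kN.
Vertical equilibrium: R_P = ΣP − R_Q = 182.4 − 143.9 = 38.52 kN.

R_P = 38.52 kN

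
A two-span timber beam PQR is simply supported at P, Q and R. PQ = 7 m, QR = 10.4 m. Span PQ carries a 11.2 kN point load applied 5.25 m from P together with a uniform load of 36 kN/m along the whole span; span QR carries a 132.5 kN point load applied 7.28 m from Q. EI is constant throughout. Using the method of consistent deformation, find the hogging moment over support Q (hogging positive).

Insert a hinge at Q; M_Q is the redundant, and each span becomes simply supported.
End slopes at the hinge Q, treating each span as simply supported:
  span PQ: point load 11.2 at a = 5.25: Pab(L + a)/(6LEI) = 30.01/EI
  span PQ: UDL 36: wL³/(24EI) = 514.5/EI
  span QR: point load 132.5 at a = 7.28: Pab(L + b)/(6LEI) = 652.1/EI
  relative rotation θ_0 = (544.5 + 652.1)/EI = 1197/EI
A unit hogging moment at Q produces rotation L₁/(3EI) + L₂/(3EI) = 5.8/EI.
Slope continuity at Q: θ_0 = M_Q·5.8/EI, so M_Q = 1197/5.8 = 206.3 kN·m (hogging).

M_Q = 206.3 kN·m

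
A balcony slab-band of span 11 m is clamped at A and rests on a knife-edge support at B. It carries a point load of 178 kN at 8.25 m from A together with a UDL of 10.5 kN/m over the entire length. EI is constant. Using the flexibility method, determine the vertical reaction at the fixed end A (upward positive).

R_A = 137.5 kN

Take the reaction at B as the redundant and release it; the primary structure is a cantilever fixed at A.
Primary-structure tip deflection at B by superposition:
  point load 178 at a = 8.25: Pa²(3L − a)/(6EI) = 49975/EI
  UDL 10.5: wL⁴/(8EI) = 19216/EI
  δ_0 = 69191/EI
Tip deflection under a unit load at B: L³/(3EI) = 443.7/EI.
The prop prevents deflection at B: R_B = δ_0/δ_{BB} = 69191/443.7 = 156 kN.
Vertical equilibrium: R_A = ΣP − R_B = 293.5 − 156 = 137.5 kN.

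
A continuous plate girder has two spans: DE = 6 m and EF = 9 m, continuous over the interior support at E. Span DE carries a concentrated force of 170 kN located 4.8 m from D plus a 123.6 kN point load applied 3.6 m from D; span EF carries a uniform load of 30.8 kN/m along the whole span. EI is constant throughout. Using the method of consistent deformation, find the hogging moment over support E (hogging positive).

Insert a hinge at E; M_E is the redundant, and each span becomes simply supported.
Rotations at E on the released spans (each span's end-slope, ×1/EI):
  span DE: point load 170 at a = 4.8: Pab(L + a)/(6LEI) = 293.8/EI
  span DE: point load 123.6 at a = 3.6: Pab(L + a)/(6LEI) = 284.8/EI
  span EF: UDL 30.8: wL³/(24EI) = 935.5/EI
  relative rotation θ_0 = (578.5 + 935.5)/EI = 1514/EI
A unit hogging moment at E produces rotation L₁/(3EI) + L₂/(3EI) = 5/EI.
Compatibility: M_E·(L₁+L₂)/(3EI) = θ_0, giving M_E = 302.8 kN·m (hogging).

M_E = 302.8 kN·m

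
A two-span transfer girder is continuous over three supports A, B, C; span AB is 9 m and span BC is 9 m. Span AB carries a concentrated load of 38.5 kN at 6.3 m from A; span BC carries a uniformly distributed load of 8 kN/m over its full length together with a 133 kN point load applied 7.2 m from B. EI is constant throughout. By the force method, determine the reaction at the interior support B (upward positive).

R_B = 118.2 kN

Insert a hinge at B; M_B is the redundant, and each span becomes simply supported.
Rotations at B on the released spans (each span's end-slope, ×1/EI):
  span AB: point load 38.5 at a = 6.3: Pab(L + a)/(6LEI) = 185.6/EI
  span BC: UDL 8: wL³/(24EI) = 243/EI
  span BC: point load 133 at a = 7.2: Pab(L + b)/(6LEI) = 344.7/EI
  relative rotation θ_0 = (185.6 + 587.7)/EI = 773.3/EI
A unit hogging moment at B produces rotation L₁/(3EI) + L₂/(3EI) = 6/EI.
Compatibility: M_B·(L₁+L₂)/(3EI) = θ_0, giving M_B = 128.9 kN·m (hogging).
Span AB, ΣM about A with M_B applied at B: R_B^{AB}·9 = 242.6 + 128.9, so R_B^{AB} = 41.27 kN and R_A = 38.5 − 41.27 = -2.77 kN.
Span BC, ΣM about C: R_B^{BC}·9 = 563.4 + 128.9, so R_B^{BC} = 76.92 kN and R_C = 205 − 76.92 = 128.1 kN.
R_B = 41.27 + 76.92 = 118.2 kN.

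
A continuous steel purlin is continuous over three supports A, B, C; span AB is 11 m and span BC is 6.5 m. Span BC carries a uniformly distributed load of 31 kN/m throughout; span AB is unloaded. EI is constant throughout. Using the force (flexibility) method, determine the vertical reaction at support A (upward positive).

Insert a hinge at B; M_B is the redundant, and each span becomes simply supported.
End slopes at the hinge B, treating each span as simply supported:
  span BC: UDL 31: wL³/(24EI) = 354.7/EI
  relative rotation θ_0 = (0 + 354.7)/EI = 354.7/EI
A unit hogging moment at B produces rotation L₁/(3EI) + L₂/(3EI) = 5.833/EI.
Compatibility: M_B·(L₁+L₂)/(3EI) = θ_0, giving M_B = 60.81 kN·m (hogging).
Span AB, ΣM about A with M_B applied at B: R_B^{AB}·11 = 0 + 60.81, so R_B^{AB} = 5.528 kN and R_A = 0 − 5.528 = -5.528 kN.

R_A = -5.528 kN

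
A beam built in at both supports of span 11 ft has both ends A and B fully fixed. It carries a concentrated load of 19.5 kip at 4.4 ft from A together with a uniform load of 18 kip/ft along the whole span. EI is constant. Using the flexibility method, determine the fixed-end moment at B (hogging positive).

Take the two fixed-end moments M_A, M_B as redundants; the released structure is the simple span AB.
End rotations of the released simple span under the applied load (×1/EI):
  at A: point load 19.5 at a = 4.4: Pab(L + b)/(6LEI) = 151/EI
  at B: point load 19.5 at a = 4.4: Pab(L + a)/(6LEI) = 132.1/EI
  at A: UDL 18: wL³/(24EI) = 998.2/EI
  at B: UDL 18: wL³/(24EI) = 998.2/EI
  θ_A0 = 1149/EI,  θ_B0 = 1130/EI
Flexibility coefficients: a unit moment at one end gives L/(3EI) there and L/(6EI) at the far end, so f₁₁ = f₂₂ = 3.667/EI and f₁₂ = f₂₁ = 1.833/EI.
Compatibility — zero rotation at each built-in end:
  3.667 M_A + 1.833 M_B = 1149
  1.833 M_A + 3.667 M_B = 1130
Solving the pair gives M_A = 212.4 kip·ft and M_B = 202.1 kip·ft (hogging).

M_B = 202.1 kip·ft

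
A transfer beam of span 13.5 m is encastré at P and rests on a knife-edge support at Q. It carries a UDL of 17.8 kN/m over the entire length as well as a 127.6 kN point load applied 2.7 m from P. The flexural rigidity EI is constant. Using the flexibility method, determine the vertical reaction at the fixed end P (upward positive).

R_P = 270.6 kN

Choose R_Q as the redundant. The primary structure is the cantilever fixed at P.
Deflection at Q on the released cantilever, summing each load's contribution:
  UDL 17.8: wL⁴/(8EI) = 73904/EI
  point load 127.6 at a = 2.7: Pa²(3L − a)/(6EI) = 5860/EI
  δ_0 = 79764/EI
Tip deflection under a unit load at Q: L³/(3EI) = 820.1/EI.
The prop prevents deflection at Q: R_Q = δ_0/δ_{QQ} = 79764/820.1 = 97.26 kN.
Vertical equilibrium: R_P = ΣP − R_Q = 367.9 − 97.26 = 270.6 kN.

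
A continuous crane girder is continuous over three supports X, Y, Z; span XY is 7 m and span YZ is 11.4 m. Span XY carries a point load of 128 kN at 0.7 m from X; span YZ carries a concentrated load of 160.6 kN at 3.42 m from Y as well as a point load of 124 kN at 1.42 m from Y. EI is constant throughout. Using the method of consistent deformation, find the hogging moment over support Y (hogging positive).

M_Y = 308.9 kN·m

Release continuity at Y by inserting a hinge; the redundant is the internal moment M_Y. The primary structure is two simply-supported spans XY and YZ.
Discontinuity in slope at Y on the released structure — sum the simple-span end rotations:
  span XY: point load 128 at a = 0.7: Pab(L + a)/(6LEI) = 103.5/EI
  span YZ: point load 160.6 at a = 3.42: Pab(L + b)/(6LEI) = 1242/EI
  span YZ: point load 124 at a = 1.42: Pab(L + b)/(6LEI) = 549.3/EI
  relative rotation θ_0 = (103.5 + 1791)/EI = 1895/EI
A unit hogging moment at Y produces rotation L₁/(3EI) + L₂/(3EI) = 6.133/EI.
Compatibility: M_Y·(L₁+L₂)/(3EI) = θ_0, giving M_Y = 308.9 kN·m (hogging).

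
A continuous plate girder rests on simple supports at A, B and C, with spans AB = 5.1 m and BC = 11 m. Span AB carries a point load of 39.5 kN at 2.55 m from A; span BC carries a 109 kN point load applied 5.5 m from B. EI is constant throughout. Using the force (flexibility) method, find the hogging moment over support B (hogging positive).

M_B = 165.6 kN·m

Take M_B as the redundant. Released structure: two simple spans AB and BC with a hinge at B.
Discontinuity in slope at B on the released structure — sum the simple-span end rotations:
  span AB: point load 39.5 at a = 2.55: Pab(L + a)/(6LEI) = 64.21/EI
  span BC: point load 109 at a = 5.5: Pab(L + b)/(6LEI) = 824.3/EI
  relative rotation θ_0 = (64.21 + 824.3)/EI = 888.5/EI
A unit hogging moment at B produces rotation L₁/(3EI) + L₂/(3EI) = 5.367/EI.
Compatibility: M_B·(L₁+L₂)/(3EI) = θ_0, giving M_B = 165.6 kN·m (hogging).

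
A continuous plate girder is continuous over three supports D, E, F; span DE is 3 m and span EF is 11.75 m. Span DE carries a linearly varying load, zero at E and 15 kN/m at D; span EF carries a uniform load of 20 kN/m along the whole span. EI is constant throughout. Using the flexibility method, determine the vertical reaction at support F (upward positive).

Release continuity at E by inserting a hinge; the redundant is the internal moment M_E. The primary structure is two simply-supported spans DE and EF.
End slopes at the hinge E, treating each span as simply supported:
  span DE: triangular load, peak 15: 7w₀L³/(360EI) = 7.875/EI
  span EF: UDL 20: wL³/(24EI) = 1352/EI
  relative rotation θ_0 = (7.875 + 1352)/EI = 1360/EI
A unit hogging moment at E produces rotation L₁/(3EI) + L₂/(3EI) = 4.917/EI.
Compatibility: M_E·(L₁+L₂)/(3EI) = θ_0, giving M_E = 276.6 kN·m (hogging).
Span EF, ΣM about F: R_E^{EF}·11.75 = 1381 + 276.6, so R_E^{EF} = 141 kN and R_F = 235 − 141 = 93.96 kN.

R_F = 93.96 kN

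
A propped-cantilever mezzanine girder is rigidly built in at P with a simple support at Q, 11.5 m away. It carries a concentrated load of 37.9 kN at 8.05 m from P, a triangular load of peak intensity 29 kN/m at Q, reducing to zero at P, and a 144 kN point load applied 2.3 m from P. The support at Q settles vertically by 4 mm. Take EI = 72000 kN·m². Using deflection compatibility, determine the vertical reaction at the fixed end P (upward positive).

R_P = 228.1 kN

Choose R_Q as the redundant. The primary structure is the cantilever fixed at P.
Primary-structure tip deflection at Q by superposition:
  point load 37.9 at a = 8.05: Pa²(3L − a)/(6EI) = 10827/EI
  triangular load, peak 29 at the free end: 11w₀L⁴/(120EI) = 46494/EI
  point load 144 at a = 2.3: Pa²(3L − a)/(6EI) = 4088/EI
  δ_0 = 61409/EI
Tip deflection under a unit load at Q: L³/(3EI) = 507/EI.
With EI = 72000 kN·m²: δ_0 = 0.85291 m and δ_{QQ} = 0.007041 m/kN.
Compatibility — the beam at Q must follow the support down by 0.004 m: δ_0 − R_Q·δ_{QQ} = 0.004, so R_Q = (0.85291 − 0.004)/0.007041 = 120.6 kN.
Vertical equilibrium: R_P = ΣP − R_Q = 348.6 − 120.6 = 228.1 kN.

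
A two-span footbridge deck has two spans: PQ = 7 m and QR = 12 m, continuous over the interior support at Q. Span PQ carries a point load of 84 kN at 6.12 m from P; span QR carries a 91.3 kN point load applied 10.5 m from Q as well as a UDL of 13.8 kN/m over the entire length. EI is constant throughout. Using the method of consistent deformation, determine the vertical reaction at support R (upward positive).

Insert a hinge at Q; M_Q is the redundant, and each span becomes simply supported.
End slopes at the hinge Q, treating each span as simply supported:
  span PQ: point load 84 at a = 6.12: Pab(L + a)/(6LEI) = 141.3/EI
  span QR: point load 91.3 at a = 10.5: Pab(L + b)/(6LEI) = 269.6/EI
  span QR: UDL 13.8: wL³/(24EI) = 993.6/EI
  relative rotation θ_0 = (141.3 + 1263)/EI = 1405/EI
A unit hogging moment at Q produces rotation L₁/(3EI) + L₂/(3EI) = 6.333/EI.
Slope continuity at Q: θ_0 = M_Q·6.333/EI, so M_Q = 1405/6.333 = 221.8 kN·m (hogging).
Span QR, ΣM about R: R_Q^{QR}·12 = 1131 + 221.8, so R_Q^{QR} = 112.7 kN and R_R = 256.9 − 112.7 = 144.2 kN.

R_R = 144.2 kN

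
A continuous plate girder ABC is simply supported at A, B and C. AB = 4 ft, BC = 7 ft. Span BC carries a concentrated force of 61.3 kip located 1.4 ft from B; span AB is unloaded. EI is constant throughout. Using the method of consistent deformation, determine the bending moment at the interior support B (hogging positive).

M_B = 39.32 kip·ft

Insert a hinge at B; M_B is the redundant, and each span becomes simply supported.
Discontinuity in slope at B on the released structure — sum the simple-span end rotations:
  span BC: point load 61.3 at a = 1.4: Pab(L + b)/(6LEI) = 144.2/EI
  relative rotation θ_0 = (0 + 144.2)/EI = 144.2/EI
A unit hogging moment at B produces rotation L₁/(3EI) + L₂/(3EI) = 3.667/EI.
Compatibility: M_B·(L₁+L₂)/(3EI) = θ_0, giving M_B = 39.32 kip·ft (hogging).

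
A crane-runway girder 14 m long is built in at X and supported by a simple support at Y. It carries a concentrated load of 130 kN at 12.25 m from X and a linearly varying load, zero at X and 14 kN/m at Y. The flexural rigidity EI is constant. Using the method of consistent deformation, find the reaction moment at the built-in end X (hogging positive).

M_X = 272 kN·m

Remove the prop at Y; the released (primary) structure is a cantilever built in at X.
Downward deflection at the released point Y due to the loads:
  point load 130 at a = 12.25: Pa²(3L − a)/(6EI) = 96728/EI
  triangular load, peak 14 at the free end: 11w₀L⁴/(120EI) = 49301/EI
  δ_0 = 146028/EI
Flexibility coefficient — unit upward force at Y: δ_{YY} = L³/(3EI) = 914.7/EI.
Compatibility at Y: δ_0 − R_Y·δ_{YY} = 0, so R_Y = 146028/914.7 = 159.7 kN.
Moment equilibrium about X: M_X = Σ(load moments about X) − R_Y·L = 2507 − 159.7×14 = 272 kN·m.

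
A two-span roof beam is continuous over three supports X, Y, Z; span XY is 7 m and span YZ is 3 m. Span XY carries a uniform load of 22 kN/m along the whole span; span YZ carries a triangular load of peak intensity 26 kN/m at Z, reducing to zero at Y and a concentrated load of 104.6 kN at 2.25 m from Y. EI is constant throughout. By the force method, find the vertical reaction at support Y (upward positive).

R_Y = 168.3 kN

Take M_Y as the redundant. Released structure: two simple spans XY and YZ with a hinge at Y.
End slopes at the hinge Y, treating each span as simply supported:
  span XY: UDL 22: wL³/(24EI) = 314.4/EI
  span YZ: triangular load, peak 26: 7w₀L³/(360EI) = 13.65/EI
  span YZ: point load 104.6 at a = 2.25: Pab(L + b)/(6LEI) = 36.77/EI
  relative rotation θ_0 = (314.4 + 50.42)/EI = 364.8/EI
A unit hogging moment at Y produces rotation L₁/(3EI) + L₂/(3EI) = 3.333/EI.
Slope continuity at Y: θ_0 = M_Y·3.333/EI, so M_Y = 364.8/3.333 = 109.5 kN·m (hogging).
Span XY, ΣM about X with M_Y applied at Y: R_Y^{XY}·7 = 539 + 109.5, so R_Y^{XY} = 92.64 kN and R_X = 154 − 92.64 = 61.36 kN.
Span YZ, ΣM about Z: R_Y^{YZ}·3 = 117.5 + 109.5, so R_Y^{YZ} = 75.63 kN and R_Z = 143.6 − 75.63 = 67.97 kN.
R_Y = 92.64 + 75.63 = 168.3 kN.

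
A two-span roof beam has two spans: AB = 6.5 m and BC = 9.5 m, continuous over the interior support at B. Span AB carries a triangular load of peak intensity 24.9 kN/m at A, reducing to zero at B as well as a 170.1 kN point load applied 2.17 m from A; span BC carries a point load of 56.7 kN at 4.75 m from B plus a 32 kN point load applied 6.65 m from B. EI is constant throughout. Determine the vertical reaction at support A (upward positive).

R_A = 140.2 kN

Take M_B as the redundant. Released structure: two simple spans AB and BC with a hinge at B.
Discontinuity in slope at B on the released structure — sum the simple-span end rotations:
  span AB: triangular load, peak 24.9: 7w₀L³/(360EI) = 133/EI
  span AB: point load 170.1 at a = 2.17: Pab(L + a)/(6LEI) = 355.3/EI
  span BC: point load 56.7 at a = 4.75: Pab(L + b)/(6LEI) = 319.8/EI
  span BC: point load 32 at a = 6.65: Pab(L + b)/(6LEI) = 131.4/EI
  relative rotation θ_0 = (488.3 + 451.2)/EI = 939.5/EI
A unit hogging moment at B produces rotation L₁/(3EI) + L₂/(3EI) = 5.333/EI.
Slope continuity at B: θ_0 = M_B·5.333/EI, so M_B = 939.5/5.333 = 176.2 kN·m (hogging).
Span AB, ΣM about A with M_B applied at B: R_B^{AB}·6.5 = 544.5 + 176.2, so R_B^{AB} = 110.9 kN and R_A = 251 − 110.9 = 140.2 kN.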